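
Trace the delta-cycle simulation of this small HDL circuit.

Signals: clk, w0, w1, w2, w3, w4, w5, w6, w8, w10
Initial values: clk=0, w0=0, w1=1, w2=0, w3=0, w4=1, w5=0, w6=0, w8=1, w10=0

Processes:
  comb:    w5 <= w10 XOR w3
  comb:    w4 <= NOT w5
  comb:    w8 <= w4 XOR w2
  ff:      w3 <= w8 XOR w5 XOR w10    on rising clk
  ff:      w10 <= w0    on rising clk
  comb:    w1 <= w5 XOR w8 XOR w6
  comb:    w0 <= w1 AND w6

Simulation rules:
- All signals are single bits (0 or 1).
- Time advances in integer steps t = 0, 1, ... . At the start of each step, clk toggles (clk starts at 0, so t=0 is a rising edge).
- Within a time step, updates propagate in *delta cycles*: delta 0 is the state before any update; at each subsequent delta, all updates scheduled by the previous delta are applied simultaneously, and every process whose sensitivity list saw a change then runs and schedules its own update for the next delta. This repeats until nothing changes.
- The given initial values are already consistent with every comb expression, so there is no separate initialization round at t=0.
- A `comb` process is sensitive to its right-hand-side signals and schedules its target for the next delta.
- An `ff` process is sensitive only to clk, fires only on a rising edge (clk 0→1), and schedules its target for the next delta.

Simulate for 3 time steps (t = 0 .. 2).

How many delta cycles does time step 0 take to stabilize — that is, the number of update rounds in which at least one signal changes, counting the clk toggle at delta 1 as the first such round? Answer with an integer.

t0.Δ0 w5=0 w1=1 w2=0 w0=0 w6=0 w8=1 w10=0 clk=0 w3=0 w4=1
t0.Δ1 w5=0 w1=1 w2=0 w0=0 w6=0 w8=1 w10=0 clk=1 w3=0 w4=1
t0.Δ2 w5=0 w1=1 w2=0 w0=0 w6=0 w8=1 w10=0 clk=1 w3=1 w4=1
t0.Δ3 w5=1 w1=1 w2=0 w0=0 w6=0 w8=1 w10=0 clk=1 w3=1 w4=1
t0.Δ4 w5=1 w1=0 w2=0 w0=0 w6=0 w8=1 w10=0 clk=1 w3=1 w4=0
t0.Δ5 w5=1 w1=0 w2=0 w0=0 w6=0 w8=0 w10=0 clk=1 w3=1 w4=0
t0.Δ6 w5=1 w1=1 w2=0 w0=0 w6=0 w8=0 w10=0 clk=1 w3=1 w4=0
t1.Δ0 w5=1 w1=1 w2=0 w0=0 w6=0 w8=0 w10=0 clk=1 w3=1 w4=0
t1.Δ1 w5=1 w1=1 w2=0 w0=0 w6=0 w8=0 w10=0 clk=0 w3=1 w4=0
t2.Δ0 w5=1 w1=1 w2=0 w0=0 w6=0 w8=0 w10=0 clk=0 w3=1 w4=0
t2.Δ1 w5=1 w1=1 w2=0 w0=0 w6=0 w8=0 w10=0 clk=1 w3=1 w4=0

6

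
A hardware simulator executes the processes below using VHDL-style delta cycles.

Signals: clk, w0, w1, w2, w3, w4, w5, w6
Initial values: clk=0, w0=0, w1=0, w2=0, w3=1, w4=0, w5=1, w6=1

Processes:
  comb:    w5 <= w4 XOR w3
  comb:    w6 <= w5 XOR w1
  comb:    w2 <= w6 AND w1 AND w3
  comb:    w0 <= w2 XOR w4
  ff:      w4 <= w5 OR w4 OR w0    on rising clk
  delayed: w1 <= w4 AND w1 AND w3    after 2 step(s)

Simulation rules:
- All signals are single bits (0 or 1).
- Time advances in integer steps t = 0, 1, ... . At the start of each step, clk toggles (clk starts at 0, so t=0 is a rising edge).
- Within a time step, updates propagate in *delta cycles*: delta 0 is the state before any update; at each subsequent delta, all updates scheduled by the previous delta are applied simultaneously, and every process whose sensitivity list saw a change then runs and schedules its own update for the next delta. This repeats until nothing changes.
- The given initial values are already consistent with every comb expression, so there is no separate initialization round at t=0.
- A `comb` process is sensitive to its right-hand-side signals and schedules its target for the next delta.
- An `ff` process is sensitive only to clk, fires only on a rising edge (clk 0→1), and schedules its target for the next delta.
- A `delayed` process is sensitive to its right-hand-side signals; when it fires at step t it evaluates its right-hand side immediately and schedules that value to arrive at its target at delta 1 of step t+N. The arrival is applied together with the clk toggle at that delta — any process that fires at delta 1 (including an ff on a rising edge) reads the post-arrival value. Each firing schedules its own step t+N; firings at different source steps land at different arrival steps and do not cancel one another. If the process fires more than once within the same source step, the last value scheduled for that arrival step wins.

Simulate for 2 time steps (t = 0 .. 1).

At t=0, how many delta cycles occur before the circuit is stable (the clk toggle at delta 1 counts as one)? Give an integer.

t0.Δ0 w3=1 w0=0 w2=0 w6=1 w5=1 w4=0 w1=0 clk=0
t0.Δ1 w3=1 w0=0 w2=0 w6=1 w5=1 w4=0 w1=0 clk=1
t0.Δ2 w3=1 w0=0 w2=0 w6=1 w5=1 w4=1 w1=0 clk=1
t0.Δ3 w3=1 w0=1 w2=0 w6=1 w5=0 w4=1 w1=0 clk=1
t0.Δ4 w3=1 w0=1 w2=0 w6=0 w5=0 w4=1 w1=0 clk=1
t1.Δ0 w3=1 w0=1 w2=0 w6=0 w5=0 w4=1 w1=0 clk=1
t1.Δ1 w3=1 w0=1 w2=0 w6=0 w5=0 w4=1 w1=0 clk=0

4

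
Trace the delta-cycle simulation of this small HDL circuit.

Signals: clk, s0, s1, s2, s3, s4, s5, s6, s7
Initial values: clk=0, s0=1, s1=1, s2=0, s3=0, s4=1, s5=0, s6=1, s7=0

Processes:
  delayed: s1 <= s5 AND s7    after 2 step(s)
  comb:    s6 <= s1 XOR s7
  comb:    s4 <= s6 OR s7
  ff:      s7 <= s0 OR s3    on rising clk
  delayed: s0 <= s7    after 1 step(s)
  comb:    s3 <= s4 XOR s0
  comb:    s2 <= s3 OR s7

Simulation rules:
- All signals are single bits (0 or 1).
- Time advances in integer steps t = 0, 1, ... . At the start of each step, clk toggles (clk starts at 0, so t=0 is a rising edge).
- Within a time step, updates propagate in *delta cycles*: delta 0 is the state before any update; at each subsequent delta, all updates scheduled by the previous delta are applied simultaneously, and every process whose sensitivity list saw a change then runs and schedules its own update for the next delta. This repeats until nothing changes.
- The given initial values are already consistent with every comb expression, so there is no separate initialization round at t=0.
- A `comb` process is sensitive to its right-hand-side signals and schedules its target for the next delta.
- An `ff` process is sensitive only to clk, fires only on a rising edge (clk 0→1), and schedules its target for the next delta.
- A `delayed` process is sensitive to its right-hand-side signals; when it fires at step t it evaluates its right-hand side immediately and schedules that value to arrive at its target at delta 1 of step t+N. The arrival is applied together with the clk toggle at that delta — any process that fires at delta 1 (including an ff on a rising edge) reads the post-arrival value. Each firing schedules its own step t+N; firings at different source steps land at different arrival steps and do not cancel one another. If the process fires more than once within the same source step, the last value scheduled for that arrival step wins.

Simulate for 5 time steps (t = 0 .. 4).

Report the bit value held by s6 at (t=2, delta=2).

t0.Δ0 clk=0 s3=0 s6=1 s0=1 s4=1 s5=0 s7=0 s2=0 s1=1
t0.Δ1 clk=1 s3=0 s6=1 s0=1 s4=1 s5=0 s7=0 s2=0 s1=1
t0.Δ2 clk=1 s3=0 s6=1 s0=1 s4=1 s5=0 s7=1 s2=0 s1=1
t0.Δ3 clk=1 s3=0 s6=0 s0=1 s4=1 s5=0 s7=1 s2=1 s1=1
t1.Δ0 clk=1 s3=0 s6=0 s0=1 s4=1 s5=0 s7=1 s2=1 s1=1
t1.Δ1 clk=0 s3=0 s6=0 s0=1 s4=1 s5=0 s7=1 s2=1 s1=1
t2.Δ0 clk=0 s3=0 s6=0 s0=1 s4=1 s5=0 s7=1 s2=1 s1=1
t2.Δ1 clk=1 s3=0 s6=0 s0=1 s4=1 s5=0 s7=1 s2=1 s1=0
t2.Δ2 clk=1 s3=0 s6=1 s0=1 s4=1 s5=0 s7=1 s2=1 s1=0
t3.Δ0 clk=1 s3=0 s6=1 s0=1 s4=1 s5=0 s7=1 s2=1 s1=0
t3.Δ1 clk=0 s3=0 s6=1 s0=1 s4=1 s5=0 s7=1 s2=1 s1=0
t4.Δ0 clk=0 s3=0 s6=1 s0=1 s4=1 s5=0 s7=1 s2=1 s1=0
t4.Δ1 clk=1 s3=0 s6=1 s0=1 s4=1 s5=0 s7=1 s2=1 s1=0

1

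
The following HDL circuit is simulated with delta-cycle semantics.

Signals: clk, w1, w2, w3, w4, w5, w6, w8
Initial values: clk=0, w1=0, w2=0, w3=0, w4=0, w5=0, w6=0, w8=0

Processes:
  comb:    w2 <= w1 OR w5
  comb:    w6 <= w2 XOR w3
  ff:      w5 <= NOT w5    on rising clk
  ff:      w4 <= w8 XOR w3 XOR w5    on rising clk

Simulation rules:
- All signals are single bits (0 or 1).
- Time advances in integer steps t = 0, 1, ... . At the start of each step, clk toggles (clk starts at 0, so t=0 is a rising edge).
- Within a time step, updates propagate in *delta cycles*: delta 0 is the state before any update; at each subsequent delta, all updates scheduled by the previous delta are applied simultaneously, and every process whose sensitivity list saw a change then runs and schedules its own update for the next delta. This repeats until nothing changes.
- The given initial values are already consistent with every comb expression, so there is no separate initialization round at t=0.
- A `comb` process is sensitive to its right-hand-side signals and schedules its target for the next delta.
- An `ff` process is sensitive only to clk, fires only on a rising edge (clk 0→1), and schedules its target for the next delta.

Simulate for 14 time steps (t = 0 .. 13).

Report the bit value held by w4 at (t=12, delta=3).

t=0 Δ0: w8=0 clk=0 w1=0 w5=0 w3=0 w4=0 w2=0 w6=0
  Δ1: clk:0→1
  Δ2: w5:0→1
  Δ3: w2:0→1
  Δ4: w6:0→1
  (4Δ to stable)
t=1 Δ0: w8=0 clk=1 w1=0 w5=1 w3=0 w4=0 w2=1 w6=1
  Δ1: clk:1→0
  (1Δ to stable)
t=2 Δ0: w8=0 clk=0 w1=0 w5=1 w3=0 w4=0 w2=1 w6=1
  Δ1: clk:0→1
  Δ2: w5:1→0, w4:0→1
  Δ3: w2:1→0
  Δ4: w6:1→0
  (4Δ to stable)
t=3 Δ0: w8=0 clk=1 w1=0 w5=0 w3=0 w4=1 w2=0 w6=0
  Δ1: clk:1→0
  (1Δ to stable)
t=4 Δ0: w8=0 clk=0 w1=0 w5=0 w3=0 w4=1 w2=0 w6=0
  Δ1: clk:0→1
  Δ2: w5:0→1, w4:1→0
  Δ3: w2:0→1
  Δ4: w6:0→1
  (4Δ to stable)
t=5 Δ0: w8=0 clk=1 w1=0 w5=1 w3=0 w4=0 w2=1 w6=1
  Δ1: clk:1→0
  (1Δ to stable)
t=6 Δ0: w8=0 clk=0 w1=0 w5=1 w3=0 w4=0 w2=1 w6=1
  Δ1: clk:0→1
  Δ2: w5:1→0, w4:0→1
  Δ3: w2:1→0
  Δ4: w6:1→0
  (4Δ to stable)
t=7 Δ0: w8=0 clk=1 w1=0 w5=0 w3=0 w4=1 w2=0 w6=0
  Δ1: clk:1→0
  (1Δ to stable)
t=8 Δ0: w8=0 clk=0 w1=0 w5=0 w3=0 w4=1 w2=0 w6=0
  Δ1: clk:0→1
  Δ2: w5:0→1, w4:1→0
  Δ3: w2:0→1
  Δ4: w6:0→1
  (4Δ to stable)
t=9 Δ0: w8=0 clk=1 w1=0 w5=1 w3=0 w4=0 w2=1 w6=1
  Δ1: clk:1→0
  (1Δ to stable)
t=10 Δ0: w8=0 clk=0 w1=0 w5=1 w3=0 w4=0 w2=1 w6=1
  Δ1: clk:0→1
  Δ2: w5:1→0, w4:0→1
  Δ3: w2:1→0
  Δ4: w6:1→0
  (4Δ to stable)
t=11 Δ0: w8=0 clk=1 w1=0 w5=0 w3=0 w4=1 w2=0 w6=0
  Δ1: clk:1→0
  (1Δ to stable)
t=12 Δ0: w8=0 clk=0 w1=0 w5=0 w3=0 w4=1 w2=0 w6=0
  Δ1: clk:0→1
  Δ2: w5:0→1, w4:1→0
  Δ3: w2:0→1
  Δ4: w6:0→1
  (4Δ to stable)
t=13 Δ0: w8=0 clk=1 w1=0 w5=1 w3=0 w4=0 w2=1 w6=1
  Δ1: clk:1→0
  (1Δ to stable)

0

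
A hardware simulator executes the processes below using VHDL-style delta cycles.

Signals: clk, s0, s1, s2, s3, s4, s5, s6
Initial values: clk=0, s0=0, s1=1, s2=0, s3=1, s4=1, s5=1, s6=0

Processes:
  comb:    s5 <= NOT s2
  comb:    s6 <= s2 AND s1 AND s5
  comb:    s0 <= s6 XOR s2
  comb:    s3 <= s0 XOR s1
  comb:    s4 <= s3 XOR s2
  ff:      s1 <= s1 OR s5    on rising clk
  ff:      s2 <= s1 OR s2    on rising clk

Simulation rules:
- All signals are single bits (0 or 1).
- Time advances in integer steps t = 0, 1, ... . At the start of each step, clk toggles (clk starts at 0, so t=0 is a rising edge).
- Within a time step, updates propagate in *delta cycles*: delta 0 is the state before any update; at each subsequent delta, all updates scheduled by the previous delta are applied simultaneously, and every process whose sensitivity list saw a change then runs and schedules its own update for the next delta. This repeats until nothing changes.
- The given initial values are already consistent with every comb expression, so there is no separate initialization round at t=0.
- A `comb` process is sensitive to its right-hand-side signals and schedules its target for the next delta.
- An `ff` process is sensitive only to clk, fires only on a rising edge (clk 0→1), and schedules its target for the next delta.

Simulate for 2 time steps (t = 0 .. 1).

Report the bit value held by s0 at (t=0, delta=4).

t0.Δ0 s2=0 s4=1 s0=0 s6=0 clk=0 s1=1 s3=1 s5=1
t0.Δ1 s2=0 s4=1 s0=0 s6=0 clk=1 s1=1 s3=1 s5=1
t0.Δ2 s2=1 s4=1 s0=0 s6=0 clk=1 s1=1 s3=1 s5=1
t0.Δ3 s2=1 s4=0 s0=1 s6=1 clk=1 s1=1 s3=1 s5=0
t0.Δ4 s2=1 s4=0 s0=0 s6=0 clk=1 s1=1 s3=0 s5=0
t0.Δ5 s2=1 s4=1 s0=1 s6=0 clk=1 s1=1 s3=1 s5=0
t0.Δ6 s2=1 s4=0 s0=1 s6=0 clk=1 s1=1 s3=0 s5=0
t0.Δ7 s2=1 s4=1 s0=1 s6=0 clk=1 s1=1 s3=0 s5=0
t1.Δ0 s2=1 s4=1 s0=1 s6=0 clk=1 s1=1 s3=0 s5=0
t1.Δ1 s2=1 s4=1 s0=1 s6=0 clk=0 s1=1 s3=0 s5=0

0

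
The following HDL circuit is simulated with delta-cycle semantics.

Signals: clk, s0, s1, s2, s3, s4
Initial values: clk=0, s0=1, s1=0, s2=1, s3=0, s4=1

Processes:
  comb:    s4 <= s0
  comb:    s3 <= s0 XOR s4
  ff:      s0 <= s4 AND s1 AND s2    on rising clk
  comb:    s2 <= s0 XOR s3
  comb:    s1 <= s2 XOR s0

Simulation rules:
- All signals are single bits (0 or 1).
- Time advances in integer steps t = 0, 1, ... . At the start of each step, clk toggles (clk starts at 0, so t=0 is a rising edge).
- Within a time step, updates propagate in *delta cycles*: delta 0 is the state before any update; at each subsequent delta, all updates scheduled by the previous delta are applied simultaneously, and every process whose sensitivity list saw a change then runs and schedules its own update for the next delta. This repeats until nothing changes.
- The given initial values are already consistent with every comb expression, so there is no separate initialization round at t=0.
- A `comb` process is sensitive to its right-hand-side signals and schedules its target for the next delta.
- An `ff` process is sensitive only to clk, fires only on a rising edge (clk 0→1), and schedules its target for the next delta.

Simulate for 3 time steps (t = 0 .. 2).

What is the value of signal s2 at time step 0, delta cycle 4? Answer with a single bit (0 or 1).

t=0 Δ0: s3=0 s0=1 clk=0 s4=1 s2=1 s1=0
  Δ1: clk:0→1
  Δ2: s0:1→0
  Δ3: s3:0→1, s4:1→0, s2:1→0, s1:0→1
  Δ4: s3:1→0, s2:0→1, s1:1→0
  Δ5: s2:1→0, s1:0→1
  Δ6: s1:1→0
  (6Δ to stable)
t=1 Δ0: s3=0 s0=0 clk=1 s4=0 s2=0 s1=0
  Δ1: clk:1→0
  (1Δ to stable)
t=2 Δ0: s3=0 s0=0 clk=0 s4=0 s2=0 s1=0
  Δ1: clk:0→1
  (1Δ to stable)

1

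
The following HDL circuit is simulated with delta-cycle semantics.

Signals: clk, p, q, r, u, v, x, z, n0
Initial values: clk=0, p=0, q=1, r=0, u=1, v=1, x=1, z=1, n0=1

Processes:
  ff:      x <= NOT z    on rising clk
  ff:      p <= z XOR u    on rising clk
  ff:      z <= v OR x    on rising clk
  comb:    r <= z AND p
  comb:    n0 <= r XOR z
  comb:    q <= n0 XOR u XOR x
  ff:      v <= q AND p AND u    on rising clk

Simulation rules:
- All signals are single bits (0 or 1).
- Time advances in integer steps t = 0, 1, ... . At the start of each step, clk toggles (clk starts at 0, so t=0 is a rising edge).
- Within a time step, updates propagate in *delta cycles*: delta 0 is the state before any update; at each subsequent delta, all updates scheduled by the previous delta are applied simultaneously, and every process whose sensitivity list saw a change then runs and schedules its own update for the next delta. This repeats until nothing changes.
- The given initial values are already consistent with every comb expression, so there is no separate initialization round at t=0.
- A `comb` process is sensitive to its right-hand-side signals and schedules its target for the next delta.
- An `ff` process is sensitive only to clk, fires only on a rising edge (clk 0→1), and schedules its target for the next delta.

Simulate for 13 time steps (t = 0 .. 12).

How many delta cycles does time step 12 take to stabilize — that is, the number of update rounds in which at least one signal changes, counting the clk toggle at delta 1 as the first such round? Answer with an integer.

3

[bits: r,q,clk,x,u,p,z,v,n0]
t=0: Δ0=010110111 Δ1=011110111 Δ2=011010101 Δ3=001010101 | 3Δ
t=1: Δ0=001010101 Δ1=000010101 | 1Δ
t=2: Δ0=000010101 Δ1=001010101 Δ2=001010001 Δ3=001010000 Δ4=011010000 | 4Δ
t=3: Δ0=011010000 Δ1=010010000 | 1Δ
t=4: Δ0=010010000 Δ1=011010000 Δ2=011111000 Δ3=001111000 | 3Δ
t=5: Δ0=001111000 Δ1=000111000 | 1Δ
t=6: Δ0=000111000 Δ1=001111000 Δ2=001111100 Δ3=101111101 Δ4=111111100 Δ5=101111100 | 5Δ
t=7: Δ0=101111100 Δ1=100111100 | 1Δ
t=8: Δ0=100111100 Δ1=101111100 Δ2=101010100 Δ3=011010100 Δ4=011010101 Δ5=001010101 | 5Δ
t=9: Δ0=001010101 Δ1=000010101 | 1Δ
t=10: Δ0=000010101 Δ1=001010101 Δ2=001010001 Δ3=001010000 Δ4=011010000 | 4Δ
t=11: Δ0=011010000 Δ1=010010000 | 1Δ
t=12: Δ0=010010000 Δ1=011010000 Δ2=011111000 Δ3=001111000 | 3Δ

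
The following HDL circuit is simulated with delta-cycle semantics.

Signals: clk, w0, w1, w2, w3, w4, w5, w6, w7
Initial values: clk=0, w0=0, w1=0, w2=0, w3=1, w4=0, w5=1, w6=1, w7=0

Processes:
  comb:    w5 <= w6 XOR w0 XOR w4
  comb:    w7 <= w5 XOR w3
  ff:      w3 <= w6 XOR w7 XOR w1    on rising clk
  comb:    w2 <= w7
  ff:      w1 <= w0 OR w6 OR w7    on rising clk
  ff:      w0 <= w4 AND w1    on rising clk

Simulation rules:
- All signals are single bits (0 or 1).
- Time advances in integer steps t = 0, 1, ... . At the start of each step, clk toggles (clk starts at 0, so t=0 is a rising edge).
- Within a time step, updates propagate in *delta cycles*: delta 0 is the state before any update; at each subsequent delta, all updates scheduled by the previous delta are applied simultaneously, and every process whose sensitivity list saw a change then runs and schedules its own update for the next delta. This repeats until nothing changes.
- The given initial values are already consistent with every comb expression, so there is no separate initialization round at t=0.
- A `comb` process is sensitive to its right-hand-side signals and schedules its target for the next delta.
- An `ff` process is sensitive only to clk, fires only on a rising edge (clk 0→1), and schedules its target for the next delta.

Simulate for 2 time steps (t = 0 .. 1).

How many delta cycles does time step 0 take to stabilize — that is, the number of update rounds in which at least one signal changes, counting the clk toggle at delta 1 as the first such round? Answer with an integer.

2

t=0 Δ0: w7=0 w2=0 w0=0 w3=1 w4=0 w1=0 w6=1 w5=1 clk=0
  Δ1: clk:0→1
  Δ2: w1:0→1
  (2Δ to stable)
t=1 Δ0: w7=0 w2=0 w0=0 w3=1 w4=0 w1=1 w6=1 w5=1 clk=1
  Δ1: clk:1→0
  (1Δ to stable)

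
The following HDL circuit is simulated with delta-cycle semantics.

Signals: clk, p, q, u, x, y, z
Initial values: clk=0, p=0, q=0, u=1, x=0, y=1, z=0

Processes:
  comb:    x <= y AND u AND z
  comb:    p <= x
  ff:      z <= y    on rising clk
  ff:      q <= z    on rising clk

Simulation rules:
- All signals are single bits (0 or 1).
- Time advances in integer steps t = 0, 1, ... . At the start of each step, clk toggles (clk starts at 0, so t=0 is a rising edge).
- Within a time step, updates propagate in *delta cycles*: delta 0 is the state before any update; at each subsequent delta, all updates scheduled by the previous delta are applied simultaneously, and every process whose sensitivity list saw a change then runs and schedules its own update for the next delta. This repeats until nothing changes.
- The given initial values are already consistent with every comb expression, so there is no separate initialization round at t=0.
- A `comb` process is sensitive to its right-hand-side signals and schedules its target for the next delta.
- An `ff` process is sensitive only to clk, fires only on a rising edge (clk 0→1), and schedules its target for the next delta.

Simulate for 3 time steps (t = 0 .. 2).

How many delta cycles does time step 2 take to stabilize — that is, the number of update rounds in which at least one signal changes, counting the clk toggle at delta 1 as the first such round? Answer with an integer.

[bits: p,q,clk,z,x,y,u]
t=0: Δ0=0000011 Δ1=0010011 Δ2=0011011 Δ3=0011111 Δ4=1011111 | 4Δ
t=1: Δ0=1011111 Δ1=1001111 | 1Δ
t=2: Δ0=1001111 Δ1=1011111 Δ2=1111111 | 2Δ

2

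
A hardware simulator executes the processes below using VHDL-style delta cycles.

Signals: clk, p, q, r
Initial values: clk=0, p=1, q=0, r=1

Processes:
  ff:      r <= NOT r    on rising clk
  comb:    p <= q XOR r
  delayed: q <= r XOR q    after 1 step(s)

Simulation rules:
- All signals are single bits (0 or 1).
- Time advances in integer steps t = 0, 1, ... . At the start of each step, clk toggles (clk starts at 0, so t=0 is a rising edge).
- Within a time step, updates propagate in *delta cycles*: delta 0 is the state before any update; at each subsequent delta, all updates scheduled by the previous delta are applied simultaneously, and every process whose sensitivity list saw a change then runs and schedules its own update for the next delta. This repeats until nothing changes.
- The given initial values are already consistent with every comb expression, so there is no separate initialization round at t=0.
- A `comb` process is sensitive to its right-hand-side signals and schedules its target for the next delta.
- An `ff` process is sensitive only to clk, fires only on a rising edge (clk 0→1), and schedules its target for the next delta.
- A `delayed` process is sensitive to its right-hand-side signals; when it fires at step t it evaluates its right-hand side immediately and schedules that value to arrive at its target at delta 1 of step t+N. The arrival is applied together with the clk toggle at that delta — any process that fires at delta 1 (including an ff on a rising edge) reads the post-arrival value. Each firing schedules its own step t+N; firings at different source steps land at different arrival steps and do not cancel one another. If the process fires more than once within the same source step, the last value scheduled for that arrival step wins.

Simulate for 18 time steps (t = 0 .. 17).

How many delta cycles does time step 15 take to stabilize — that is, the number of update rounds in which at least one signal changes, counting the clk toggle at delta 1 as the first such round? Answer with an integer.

2

[bits: q,p,r,clk]
t=0: Δ0=0110 Δ1=0111 Δ2=0101 Δ3=0001 | 3Δ
t=1: Δ0=0001 Δ1=0000 | 1Δ
t=2: Δ0=0000 Δ1=0001 Δ2=0011 Δ3=0111 | 3Δ
t=3: Δ0=0111 Δ1=1110 Δ2=1010 | 2Δ
t=4: Δ0=1010 Δ1=0011 Δ2=0101 Δ3=0001 | 3Δ
t=5: Δ0=0001 Δ1=0000 | 1Δ
t=6: Δ0=0000 Δ1=0001 Δ2=0011 Δ3=0111 | 3Δ
t=7: Δ0=0111 Δ1=1110 Δ2=1010 | 2Δ
t=8: Δ0=1010 Δ1=0011 Δ2=0101 Δ3=0001 | 3Δ
t=9: Δ0=0001 Δ1=0000 | 1Δ
t=10: Δ0=0000 Δ1=0001 Δ2=0011 Δ3=0111 | 3Δ
t=11: Δ0=0111 Δ1=1110 Δ2=1010 | 2Δ
t=12: Δ0=1010 Δ1=0011 Δ2=0101 Δ3=0001 | 3Δ
t=13: Δ0=0001 Δ1=0000 | 1Δ
t=14: Δ0=0000 Δ1=0001 Δ2=0011 Δ3=0111 | 3Δ
t=15: Δ0=0111 Δ1=1110 Δ2=1010 | 2Δ
t=16: Δ0=1010 Δ1=0011 Δ2=0101 Δ3=0001 | 3Δ
t=17: Δ0=0001 Δ1=0000 | 1Δ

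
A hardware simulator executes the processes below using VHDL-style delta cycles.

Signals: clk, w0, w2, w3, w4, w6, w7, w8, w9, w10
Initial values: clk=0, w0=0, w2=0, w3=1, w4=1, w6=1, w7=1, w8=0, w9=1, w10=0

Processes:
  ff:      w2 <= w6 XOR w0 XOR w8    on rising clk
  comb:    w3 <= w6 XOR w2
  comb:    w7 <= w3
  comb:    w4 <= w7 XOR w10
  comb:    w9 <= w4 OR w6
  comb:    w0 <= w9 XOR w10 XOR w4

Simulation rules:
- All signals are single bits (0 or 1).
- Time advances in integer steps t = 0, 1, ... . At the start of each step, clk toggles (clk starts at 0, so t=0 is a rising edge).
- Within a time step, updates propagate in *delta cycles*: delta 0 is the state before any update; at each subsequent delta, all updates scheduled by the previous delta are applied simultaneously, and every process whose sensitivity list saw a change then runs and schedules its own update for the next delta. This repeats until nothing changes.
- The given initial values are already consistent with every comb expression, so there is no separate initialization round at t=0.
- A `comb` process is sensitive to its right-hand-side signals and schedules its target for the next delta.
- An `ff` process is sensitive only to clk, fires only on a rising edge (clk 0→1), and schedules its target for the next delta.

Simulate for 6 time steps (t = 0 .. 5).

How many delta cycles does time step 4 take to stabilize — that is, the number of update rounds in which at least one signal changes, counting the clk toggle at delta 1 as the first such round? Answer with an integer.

6

t=0 Δ0: w10=0 w8=0 w6=1 w4=1 w2=0 w7=1 clk=0 w9=1 w3=1 w0=0
  Δ1: clk:0→1
  Δ2: w2:0→1
  Δ3: w3:1→0
  Δ4: w7:1→0
  Δ5: w4:1→0
  Δ6: w0:0→1
  (6Δ to stable)
t=1 Δ0: w10=0 w8=0 w6=1 w4=0 w2=1 w7=0 clk=1 w9=1 w3=0 w0=1
  Δ1: clk:1→0
  (1Δ to stable)
t=2 Δ0: w10=0 w8=0 w6=1 w4=0 w2=1 w7=0 clk=0 w9=1 w3=0 w0=1
  Δ1: clk:0→1
  Δ2: w2:1→0
  Δ3: w3:0→1
  Δ4: w7:0→1
  Δ5: w4:0→1
  Δ6: w0:1→0
  (6Δ to stable)
t=3 Δ0: w10=0 w8=0 w6=1 w4=1 w2=0 w7=1 clk=1 w9=1 w3=1 w0=0
  Δ1: clk:1→0
  (1Δ to stable)
t=4 Δ0: w10=0 w8=0 w6=1 w4=1 w2=0 w7=1 clk=0 w9=1 w3=1 w0=0
  Δ1: clk:0→1
  Δ2: w2:0→1
  Δ3: w3:1→0
  Δ4: w7:1→0
  Δ5: w4:1→0
  Δ6: w0:0→1
  (6Δ to stable)
t=5 Δ0: w10=0 w8=0 w6=1 w4=0 w2=1 w7=0 clk=1 w9=1 w3=0 w0=1
  Δ1: clk:1→0
  (1Δ to stable)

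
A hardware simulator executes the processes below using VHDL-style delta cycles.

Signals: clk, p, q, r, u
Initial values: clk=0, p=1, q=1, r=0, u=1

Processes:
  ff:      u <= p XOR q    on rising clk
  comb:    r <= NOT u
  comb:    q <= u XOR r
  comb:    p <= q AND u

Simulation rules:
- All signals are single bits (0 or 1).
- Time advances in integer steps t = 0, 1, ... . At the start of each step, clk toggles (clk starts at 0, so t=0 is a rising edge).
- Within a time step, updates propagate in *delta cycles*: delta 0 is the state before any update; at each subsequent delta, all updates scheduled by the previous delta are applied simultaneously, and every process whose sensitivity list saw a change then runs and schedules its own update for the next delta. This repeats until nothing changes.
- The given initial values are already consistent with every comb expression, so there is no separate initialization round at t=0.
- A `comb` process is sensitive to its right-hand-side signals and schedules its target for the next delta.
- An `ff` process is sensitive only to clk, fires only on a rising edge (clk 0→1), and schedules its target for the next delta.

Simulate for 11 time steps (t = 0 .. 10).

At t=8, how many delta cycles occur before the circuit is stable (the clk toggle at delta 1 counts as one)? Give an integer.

4

t=0 Δ0: p=1 q=1 r=0 u=1 clk=0
  Δ1: clk:0→1
  Δ2: u:1→0
  Δ3: p:1→0, q:1→0, r:0→1
  Δ4: q:0→1
  (4Δ to stable)
t=1 Δ0: p=0 q=1 r=1 u=0 clk=1
  Δ1: clk:1→0
  (1Δ to stable)
t=2 Δ0: p=0 q=1 r=1 u=0 clk=0
  Δ1: clk:0→1
  Δ2: u:0→1
  Δ3: p:0→1, q:1→0, r:1→0
  Δ4: p:1→0, q:0→1
  Δ5: p:0→1
  (5Δ to stable)
t=3 Δ0: p=1 q=1 r=0 u=1 clk=1
  Δ1: clk:1→0
  (1Δ to stable)
t=4 Δ0: p=1 q=1 r=0 u=1 clk=0
  Δ1: clk:0→1
  Δ2: u:1→0
  Δ3: p:1→0, q:1→0, r:0→1
  Δ4: q:0→1
  (4Δ to stable)
t=5 Δ0: p=0 q=1 r=1 u=0 clk=1
  Δ1: clk:1→0
  (1Δ to stable)
t=6 Δ0: p=0 q=1 r=1 u=0 clk=0
  Δ1: clk:0→1
  Δ2: u:0→1
  Δ3: p:0→1, q:1→0, r:1→0
  Δ4: p:1→0, q:0→1
  Δ5: p:0→1
  (5Δ to stable)
t=7 Δ0: p=1 q=1 r=0 u=1 clk=1
  Δ1: clk:1→0
  (1Δ to stable)
t=8 Δ0: p=1 q=1 r=0 u=1 clk=0
  Δ1: clk:0→1
  Δ2: u:1→0
  Δ3: p:1→0, q:1→0, r:0→1
  Δ4: q:0→1
  (4Δ to stable)
t=9 Δ0: p=0 q=1 r=1 u=0 clk=1
  Δ1: clk:1→0
  (1Δ to stable)
t=10 Δ0: p=0 q=1 r=1 u=0 clk=0
  Δ1: clk:0→1
  Δ2: u:0→1
  Δ3: p:0→1, q:1→0, r:1→0
  Δ4: p:1→0, q:0→1
  Δ5: p:0→1
  (5Δ to stable)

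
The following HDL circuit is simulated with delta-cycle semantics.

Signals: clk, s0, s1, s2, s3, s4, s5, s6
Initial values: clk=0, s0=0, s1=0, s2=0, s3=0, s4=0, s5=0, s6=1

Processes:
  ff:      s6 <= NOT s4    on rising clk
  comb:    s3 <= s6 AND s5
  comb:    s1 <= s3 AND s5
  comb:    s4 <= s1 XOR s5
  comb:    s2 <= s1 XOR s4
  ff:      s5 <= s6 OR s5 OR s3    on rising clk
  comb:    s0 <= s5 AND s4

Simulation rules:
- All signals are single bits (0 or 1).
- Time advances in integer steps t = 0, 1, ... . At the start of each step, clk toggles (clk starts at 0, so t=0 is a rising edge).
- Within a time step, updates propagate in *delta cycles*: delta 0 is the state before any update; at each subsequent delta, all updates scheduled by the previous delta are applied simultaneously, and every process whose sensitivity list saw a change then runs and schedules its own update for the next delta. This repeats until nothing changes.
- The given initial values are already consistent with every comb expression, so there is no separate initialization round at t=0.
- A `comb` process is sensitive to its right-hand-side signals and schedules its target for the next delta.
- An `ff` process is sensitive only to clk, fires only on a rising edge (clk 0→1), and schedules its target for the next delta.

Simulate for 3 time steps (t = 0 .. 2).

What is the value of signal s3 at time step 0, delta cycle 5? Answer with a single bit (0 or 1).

t0.Δ0 s3=0 s4=0 s1=0 s2=0 s5=0 clk=0 s6=1 s0=0
t0.Δ1 s3=0 s4=0 s1=0 s2=0 s5=0 clk=1 s6=1 s0=0
t0.Δ2 s3=0 s4=0 s1=0 s2=0 s5=1 clk=1 s6=1 s0=0
t0.Δ3 s3=1 s4=1 s1=0 s2=0 s5=1 clk=1 s6=1 s0=0
t0.Δ4 s3=1 s4=1 s1=1 s2=1 s5=1 clk=1 s6=1 s0=1
t0.Δ5 s3=1 s4=0 s1=1 s2=0 s5=1 clk=1 s6=1 s0=1
t0.Δ6 s3=1 s4=0 s1=1 s2=1 s5=1 clk=1 s6=1 s0=0
t1.Δ0 s3=1 s4=0 s1=1 s2=1 s5=1 clk=1 s6=1 s0=0
t1.Δ1 s3=1 s4=0 s1=1 s2=1 s5=1 clk=0 s6=1 s0=0
t2.Δ0 s3=1 s4=0 s1=1 s2=1 s5=1 clk=0 s6=1 s0=0
t2.Δ1 s3=1 s4=0 s1=1 s2=1 s5=1 clk=1 s6=1 s0=0

1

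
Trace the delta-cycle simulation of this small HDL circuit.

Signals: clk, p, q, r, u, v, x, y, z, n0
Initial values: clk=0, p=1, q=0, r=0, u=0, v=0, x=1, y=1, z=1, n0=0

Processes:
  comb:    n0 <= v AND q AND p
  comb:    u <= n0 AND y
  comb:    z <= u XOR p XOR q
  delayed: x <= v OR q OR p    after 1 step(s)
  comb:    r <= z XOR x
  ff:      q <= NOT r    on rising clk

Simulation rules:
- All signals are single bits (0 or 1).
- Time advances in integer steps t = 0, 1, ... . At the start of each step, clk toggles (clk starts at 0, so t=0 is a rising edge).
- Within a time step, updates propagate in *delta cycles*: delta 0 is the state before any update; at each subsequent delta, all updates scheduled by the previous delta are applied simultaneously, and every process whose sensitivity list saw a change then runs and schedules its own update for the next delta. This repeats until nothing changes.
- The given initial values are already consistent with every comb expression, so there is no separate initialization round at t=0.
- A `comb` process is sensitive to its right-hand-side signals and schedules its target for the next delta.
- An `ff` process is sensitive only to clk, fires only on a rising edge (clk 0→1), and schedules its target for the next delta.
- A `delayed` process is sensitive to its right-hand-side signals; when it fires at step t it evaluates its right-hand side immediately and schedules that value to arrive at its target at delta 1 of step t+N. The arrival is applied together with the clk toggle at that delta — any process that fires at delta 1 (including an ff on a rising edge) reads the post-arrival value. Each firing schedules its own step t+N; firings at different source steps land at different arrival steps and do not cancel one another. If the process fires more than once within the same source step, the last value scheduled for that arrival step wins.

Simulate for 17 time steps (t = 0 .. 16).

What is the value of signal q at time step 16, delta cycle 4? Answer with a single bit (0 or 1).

1

t0.Δ0 z=1 y=1 v=0 clk=0 q=0 n0=0 p=1 x=1 r=0 u=0
t0.Δ1 z=1 y=1 v=0 clk=1 q=0 n0=0 p=1 x=1 r=0 u=0
t0.Δ2 z=1 y=1 v=0 clk=1 q=1 n0=0 p=1 x=1 r=0 u=0
t0.Δ3 z=0 y=1 v=0 clk=1 q=1 n0=0 p=1 x=1 r=0 u=0
t0.Δ4 z=0 y=1 v=0 clk=1 q=1 n0=0 p=1 x=1 r=1 u=0
t1.Δ0 z=0 y=1 v=0 clk=1 q=1 n0=0 p=1 x=1 r=1 u=0
t1.Δ1 z=0 y=1 v=0 clk=0 q=1 n0=0 p=1 x=1 r=1 u=0
t2.Δ0 z=0 y=1 v=0 clk=0 q=1 n0=0 p=1 x=1 r=1 u=0
t2.Δ1 z=0 y=1 v=0 clk=1 q=1 n0=0 p=1 x=1 r=1 u=0
t2.Δ2 z=0 y=1 v=0 clk=1 q=0 n0=0 p=1 x=1 r=1 u=0
t2.Δ3 z=1 y=1 v=0 clk=1 q=0 n0=0 p=1 x=1 r=1 u=0
t2.Δ4 z=1 y=1 v=0 clk=1 q=0 n0=0 p=1 x=1 r=0 u=0
t3.Δ0 z=1 y=1 v=0 clk=1 q=0 n0=0 p=1 x=1 r=0 u=0
t3.Δ1 z=1 y=1 v=0 clk=0 q=0 n0=0 p=1 x=1 r=0 u=0
t4.Δ0 z=1 y=1 v=0 clk=0 q=0 n0=0 p=1 x=1 r=0 u=0
t4.Δ1 z=1 y=1 v=0 clk=1 q=0 n0=0 p=1 x=1 r=0 u=0
t4.Δ2 z=1 y=1 v=0 clk=1 q=1 n0=0 p=1 x=1 r=0 u=0
t4.Δ3 z=0 y=1 v=0 clk=1 q=1 n0=0 p=1 x=1 r=0 u=0
t4.Δ4 z=0 y=1 v=0 clk=1 q=1 n0=0 p=1 x=1 r=1 u=0
t5.Δ0 z=0 y=1 v=0 clk=1 q=1 n0=0 p=1 x=1 r=1 u=0
t5.Δ1 z=0 y=1 v=0 clk=0 q=1 n0=0 p=1 x=1 r=1 u=0
t6.Δ0 z=0 y=1 v=0 clk=0 q=1 n0=0 p=1 x=1 r=1 u=0
t6.Δ1 z=0 y=1 v=0 clk=1 q=1 n0=0 p=1 x=1 r=1 u=0
t6.Δ2 z=0 y=1 v=0 clk=1 q=0 n0=0 p=1 x=1 r=1 u=0
t6.Δ3 z=1 y=1 v=0 clk=1 q=0 n0=0 p=1 x=1 r=1 u=0
t6.Δ4 z=1 y=1 v=0 clk=1 q=0 n0=0 p=1 x=1 r=0 u=0
t7.Δ0 z=1 y=1 v=0 clk=1 q=0 n0=0 p=1 x=1 r=0 u=0
t7.Δ1 z=1 y=1 v=0 clk=0 q=0 n0=0 p=1 x=1 r=0 u=0
t8.Δ0 z=1 y=1 v=0 clk=0 q=0 n0=0 p=1 x=1 r=0 u=0
t8.Δ1 z=1 y=1 v=0 clk=1 q=0 n0=0 p=1 x=1 r=0 u=0
t8.Δ2 z=1 y=1 v=0 clk=1 q=1 n0=0 p=1 x=1 r=0 u=0
t8.Δ3 z=0 y=1 v=0 clk=1 q=1 n0=0 p=1 x=1 r=0 u=0
t8.Δ4 z=0 y=1 v=0 clk=1 q=1 n0=0 p=1 x=1 r=1 u=0
t9.Δ0 z=0 y=1 v=0 clk=1 q=1 n0=0 p=1 x=1 r=1 u=0
t9.Δ1 z=0 y=1 v=0 clk=0 q=1 n0=0 p=1 x=1 r=1 u=0
t10.Δ0 z=0 y=1 v=0 clk=0 q=1 n0=0 p=1 x=1 r=1 u=0
t10.Δ1 z=0 y=1 v=0 clk=1 q=1 n0=0 p=1 x=1 r=1 u=0
t10.Δ2 z=0 y=1 v=0 clk=1 q=0 n0=0 p=1 x=1 r=1 u=0
t10.Δ3 z=1 y=1 v=0 clk=1 q=0 n0=0 p=1 x=1 r=1 u=0
t10.Δ4 z=1 y=1 v=0 clk=1 q=0 n0=0 p=1 x=1 r=0 u=0
t11.Δ0 z=1 y=1 v=0 clk=1 q=0 n0=0 p=1 x=1 r=0 u=0
t11.Δ1 z=1 y=1 v=0 clk=0 q=0 n0=0 p=1 x=1 r=0 u=0
t12.Δ0 z=1 y=1 v=0 clk=0 q=0 n0=0 p=1 x=1 r=0 u=0
t12.Δ1 z=1 y=1 v=0 clk=1 q=0 n0=0 p=1 x=1 r=0 u=0
t12.Δ2 z=1 y=1 v=0 clk=1 q=1 n0=0 p=1 x=1 r=0 u=0
t12.Δ3 z=0 y=1 v=0 clk=1 q=1 n0=0 p=1 x=1 r=0 u=0
t12.Δ4 z=0 y=1 v=0 clk=1 q=1 n0=0 p=1 x=1 r=1 u=0
t13.Δ0 z=0 y=1 v=0 clk=1 q=1 n0=0 p=1 x=1 r=1 u=0
t13.Δ1 z=0 y=1 v=0 clk=0 q=1 n0=0 p=1 x=1 r=1 u=0
t14.Δ0 z=0 y=1 v=0 clk=0 q=1 n0=0 p=1 x=1 r=1 u=0
t14.Δ1 z=0 y=1 v=0 clk=1 q=1 n0=0 p=1 x=1 r=1 u=0
t14.Δ2 z=0 y=1 v=0 clk=1 q=0 n0=0 p=1 x=1 r=1 u=0
t14.Δ3 z=1 y=1 v=0 clk=1 q=0 n0=0 p=1 x=1 r=1 u=0
t14.Δ4 z=1 y=1 v=0 clk=1 q=0 n0=0 p=1 x=1 r=0 u=0
t15.Δ0 z=1 y=1 v=0 clk=1 q=0 n0=0 p=1 x=1 r=0 u=0
t15.Δ1 z=1 y=1 v=0 clk=0 q=0 n0=0 p=1 x=1 r=0 u=0
t16.Δ0 z=1 y=1 v=0 clk=0 q=0 n0=0 p=1 x=1 r=0 u=0
t16.Δ1 z=1 y=1 v=0 clk=1 q=0 n0=0 p=1 x=1 r=0 u=0
t16.Δ2 z=1 y=1 v=0 clk=1 q=1 n0=0 p=1 x=1 r=0 u=0
t16.Δ3 z=0 y=1 v=0 clk=1 q=1 n0=0 p=1 x=1 r=0 u=0
t16.Δ4 z=0 y=1 v=0 clk=1 q=1 n0=0 p=1 x=1 r=1 u=0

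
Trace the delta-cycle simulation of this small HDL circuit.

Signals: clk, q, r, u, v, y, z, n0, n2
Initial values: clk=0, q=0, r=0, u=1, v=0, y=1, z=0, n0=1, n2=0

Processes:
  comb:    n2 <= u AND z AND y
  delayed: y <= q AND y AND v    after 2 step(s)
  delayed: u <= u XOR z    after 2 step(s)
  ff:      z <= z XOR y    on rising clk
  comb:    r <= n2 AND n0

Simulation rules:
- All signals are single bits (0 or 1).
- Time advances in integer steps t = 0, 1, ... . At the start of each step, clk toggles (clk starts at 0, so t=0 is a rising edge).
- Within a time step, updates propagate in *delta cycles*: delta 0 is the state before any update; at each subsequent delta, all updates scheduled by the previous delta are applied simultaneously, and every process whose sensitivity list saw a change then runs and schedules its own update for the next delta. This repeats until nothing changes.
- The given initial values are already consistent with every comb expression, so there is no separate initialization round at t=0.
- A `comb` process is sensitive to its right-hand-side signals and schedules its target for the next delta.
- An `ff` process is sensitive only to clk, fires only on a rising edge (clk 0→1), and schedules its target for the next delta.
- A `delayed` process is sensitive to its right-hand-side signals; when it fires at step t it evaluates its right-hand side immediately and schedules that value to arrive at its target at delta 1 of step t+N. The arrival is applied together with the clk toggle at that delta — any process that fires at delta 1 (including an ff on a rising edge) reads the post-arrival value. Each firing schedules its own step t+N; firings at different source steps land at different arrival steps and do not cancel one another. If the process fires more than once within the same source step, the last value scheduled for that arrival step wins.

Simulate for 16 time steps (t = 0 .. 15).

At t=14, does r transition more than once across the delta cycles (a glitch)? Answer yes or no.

t=0 Δ0: y=1 n2=0 n0=1 u=1 clk=0 z=0 r=0 v=0 q=0
  Δ1: clk:0→1
  Δ2: z:0→1
  Δ3: n2:0→1
  Δ4: r:0→1
  (4Δ to stable)
t=1 Δ0: y=1 n2=1 n0=1 u=1 clk=1 z=1 r=1 v=0 q=0
  Δ1: clk:1→0
  (1Δ to stable)
t=2 Δ0: y=1 n2=1 n0=1 u=1 clk=0 z=1 r=1 v=0 q=0
  Δ1: u:1→0, clk:0→1
  Δ2: n2:1→0, z:1→0
  Δ3: r:1→0
  (3Δ to stable)
t=3 Δ0: y=1 n2=0 n0=1 u=0 clk=1 z=0 r=0 v=0 q=0
  Δ1: clk:1→0
  (1Δ to stable)
t=4 Δ0: y=1 n2=0 n0=1 u=0 clk=0 z=0 r=0 v=0 q=0
  Δ1: clk:0→1
  Δ2: z:0→1
  (2Δ to stable)
t=5 Δ0: y=1 n2=0 n0=1 u=0 clk=1 z=1 r=0 v=0 q=0
  Δ1: clk:1→0
  (1Δ to stable)
t=6 Δ0: y=1 n2=0 n0=1 u=0 clk=0 z=1 r=0 v=0 q=0
  Δ1: u:0→1, clk:0→1
  Δ2: n2:0→1, z:1→0
  Δ3: n2:1→0, r:0→1
  Δ4: r:1→0
  (4Δ to stable)
t=7 Δ0: y=1 n2=0 n0=1 u=1 clk=1 z=0 r=0 v=0 q=0
  Δ1: clk:1→0
  (1Δ to stable)
t=8 Δ0: y=1 n2=0 n0=1 u=1 clk=0 z=0 r=0 v=0 q=0
  Δ1: clk:0→1
  Δ2: z:0→1
  Δ3: n2:0→1
  Δ4: r:0→1
  (4Δ to stable)
t=9 Δ0: y=1 n2=1 n0=1 u=1 clk=1 z=1 r=1 v=0 q=0
  Δ1: clk:1→0
  (1Δ to stable)
t=10 Δ0: y=1 n2=1 n0=1 u=1 clk=0 z=1 r=1 v=0 q=0
  Δ1: u:1→0, clk:0→1
  Δ2: n2:1→0, z:1→0
  Δ3: r:1→0
  (3Δ to stable)
t=11 Δ0: y=1 n2=0 n0=1 u=0 clk=1 z=0 r=0 v=0 q=0
  Δ1: clk:1→0
  (1Δ to stable)
t=12 Δ0: y=1 n2=0 n0=1 u=0 clk=0 z=0 r=0 v=0 q=0
  Δ1: clk:0→1
  Δ2: z:0→1
  (2Δ to stable)
t=13 Δ0: y=1 n2=0 n0=1 u=0 clk=1 z=1 r=0 v=0 q=0
  Δ1: clk:1→0
  (1Δ to stable)
t=14 Δ0: y=1 n2=0 n0=1 u=0 clk=0 z=1 r=0 v=0 q=0
  Δ1: u:0→1, clk:0→1
  Δ2: n2:0→1, z:1→0
  Δ3: n2:1→0, r:0→1
  Δ4: r:1→0
  (4Δ to stable)
t=15 Δ0: y=1 n2=0 n0=1 u=1 clk=1 z=0 r=0 v=0 q=0
  Δ1: clk:1→0
  (1Δ to stable)

yes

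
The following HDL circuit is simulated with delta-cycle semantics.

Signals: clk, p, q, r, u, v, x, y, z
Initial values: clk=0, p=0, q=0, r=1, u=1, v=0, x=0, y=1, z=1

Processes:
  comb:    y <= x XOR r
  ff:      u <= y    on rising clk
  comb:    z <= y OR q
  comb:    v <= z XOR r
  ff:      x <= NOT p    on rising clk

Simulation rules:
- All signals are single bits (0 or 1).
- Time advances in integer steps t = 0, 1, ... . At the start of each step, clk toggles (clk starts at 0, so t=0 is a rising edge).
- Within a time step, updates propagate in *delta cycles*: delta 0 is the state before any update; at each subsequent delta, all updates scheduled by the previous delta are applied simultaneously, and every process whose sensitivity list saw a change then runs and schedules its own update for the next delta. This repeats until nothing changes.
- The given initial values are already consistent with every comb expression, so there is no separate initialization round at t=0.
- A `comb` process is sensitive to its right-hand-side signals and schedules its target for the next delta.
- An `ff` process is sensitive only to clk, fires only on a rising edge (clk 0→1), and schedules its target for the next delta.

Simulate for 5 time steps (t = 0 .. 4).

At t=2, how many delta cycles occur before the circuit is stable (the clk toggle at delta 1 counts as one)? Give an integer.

2

t0.Δ0 u=1 clk=0 x=0 r=1 p=0 z=1 q=0 v=0 y=1
t0.Δ1 u=1 clk=1 x=0 r=1 p=0 z=1 q=0 v=0 y=1
t0.Δ2 u=1 clk=1 x=1 r=1 p=0 z=1 q=0 v=0 y=1
t0.Δ3 u=1 clk=1 x=1 r=1 p=0 z=1 q=0 v=0 y=0
t0.Δ4 u=1 clk=1 x=1 r=1 p=0 z=0 q=0 v=0 y=0
t0.Δ5 u=1 clk=1 x=1 r=1 p=0 z=0 q=0 v=1 y=0
t1.Δ0 u=1 clk=1 x=1 r=1 p=0 z=0 q=0 v=1 y=0
t1.Δ1 u=1 clk=0 x=1 r=1 p=0 z=0 q=0 v=1 y=0
t2.Δ0 u=1 clk=0 x=1 r=1 p=0 z=0 q=0 v=1 y=0
t2.Δ1 u=1 clk=1 x=1 r=1 p=0 z=0 q=0 v=1 y=0
t2.Δ2 u=0 clk=1 x=1 r=1 p=0 z=0 q=0 v=1 y=0
t3.Δ0 u=0 clk=1 x=1 r=1 p=0 z=0 q=0 v=1 y=0
t3.Δ1 u=0 clk=0 x=1 r=1 p=0 z=0 q=0 v=1 y=0
t4.Δ0 u=0 clk=0 x=1 r=1 p=0 z=0 q=0 v=1 y=0
t4.Δ1 u=0 clk=1 x=1 r=1 p=0 z=0 q=0 v=1 y=0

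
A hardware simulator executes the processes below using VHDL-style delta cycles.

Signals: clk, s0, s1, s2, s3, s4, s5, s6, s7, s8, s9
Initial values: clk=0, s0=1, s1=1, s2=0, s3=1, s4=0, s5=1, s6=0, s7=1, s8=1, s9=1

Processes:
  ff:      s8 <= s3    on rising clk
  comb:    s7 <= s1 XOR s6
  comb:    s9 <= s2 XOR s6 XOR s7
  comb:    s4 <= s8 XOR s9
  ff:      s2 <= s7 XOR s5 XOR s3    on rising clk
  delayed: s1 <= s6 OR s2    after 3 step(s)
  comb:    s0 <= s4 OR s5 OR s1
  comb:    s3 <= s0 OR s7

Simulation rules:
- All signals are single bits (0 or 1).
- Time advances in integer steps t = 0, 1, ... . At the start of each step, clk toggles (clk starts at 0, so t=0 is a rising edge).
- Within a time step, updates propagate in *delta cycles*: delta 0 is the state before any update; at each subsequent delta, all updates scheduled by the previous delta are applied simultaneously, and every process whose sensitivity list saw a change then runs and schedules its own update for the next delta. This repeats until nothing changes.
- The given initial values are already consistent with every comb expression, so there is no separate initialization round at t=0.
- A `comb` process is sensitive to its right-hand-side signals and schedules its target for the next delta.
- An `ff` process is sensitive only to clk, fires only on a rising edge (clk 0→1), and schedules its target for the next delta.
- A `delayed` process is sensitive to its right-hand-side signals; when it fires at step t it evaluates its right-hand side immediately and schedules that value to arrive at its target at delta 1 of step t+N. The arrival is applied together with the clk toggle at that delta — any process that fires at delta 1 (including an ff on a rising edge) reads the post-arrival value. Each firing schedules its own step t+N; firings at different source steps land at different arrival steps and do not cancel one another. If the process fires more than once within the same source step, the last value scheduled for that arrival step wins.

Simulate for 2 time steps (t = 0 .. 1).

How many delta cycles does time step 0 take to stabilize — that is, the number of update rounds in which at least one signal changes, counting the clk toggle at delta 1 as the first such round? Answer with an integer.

[bits: s0,s1,s4,s6,s5,s3,s7,s8,clk,s2,s9]
t=0: Δ0=11001111001 Δ1=11001111101 Δ2=11001111111 Δ3=11001111110 Δ4=11101111110 | 4Δ
t=1: Δ0=11101111110 Δ1=11101111010 | 1Δ

4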